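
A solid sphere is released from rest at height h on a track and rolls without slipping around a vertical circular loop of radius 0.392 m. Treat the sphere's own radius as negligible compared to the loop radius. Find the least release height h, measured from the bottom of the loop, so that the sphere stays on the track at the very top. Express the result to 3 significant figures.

h_min ≈ 1.06 m

Here I = (2/5)MR², so the shape factor k = I/(MR²) = 0.4.
At the top of the loop, the minimum-contact condition is Mg = Mv_top²/r, so v_top² = gr.
With ω = v/R, the kinetic energy at speed v is ½(1+k)Mv² = (7/10)Mv².
Energy conservation from release (height h) to the top (height 2r): Mgh = Mg(2r) + (7/10)M·gr.
Thus h_min = 2r + (1+k)r/2 = r(2 + 1.4/2) = 0.392 × 2.7 ≈ 1.06 m.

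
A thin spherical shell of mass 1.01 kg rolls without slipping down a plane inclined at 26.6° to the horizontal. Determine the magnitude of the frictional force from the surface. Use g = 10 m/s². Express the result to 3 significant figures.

For this body I = (2/3)MR², i.e. k = I/(MR²) = 2/3.
Newton's second law down the slope: Mg sinθ − f = Ma. The torque equation fR = Iα (with α = a/R) gives f = kMa.
Combining, a = g sinθ/(1+k) and f = kMa = kMg sinθ/(1+k).
f = (2/3) × 1.01 × 10 × sin26.6° / 1.667 ≈ 1.81 N.

f ≈ 1.81 N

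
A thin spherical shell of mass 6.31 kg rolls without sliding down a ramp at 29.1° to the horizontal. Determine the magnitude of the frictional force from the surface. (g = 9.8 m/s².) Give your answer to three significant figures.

With I = (2/3)MR², the ratio k = I/(MR²) is 2/3.
Translational: Mg sinθ − f = Ma. Rotational about the CM: fR = Iα = kMRa, so f = kMa.
Combining, a = g sinθ/(1+k) and f = kMa = kMg sinθ/(1+k).
f = (2/3) × 6.31 × 9.8 × sin29.1° / 1.667 ≈ 12.0 N.

f ≈ 12.0 N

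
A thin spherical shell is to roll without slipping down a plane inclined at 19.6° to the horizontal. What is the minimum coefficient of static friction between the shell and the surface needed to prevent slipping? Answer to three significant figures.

With I = (2/3)MR², the ratio k = I/(MR²) is 2/3.
Along the incline Mg sinθ − f = Ma, and torque about the center fR = Iα = kMR²(a/R) gives f = kMa.
These give a = g sinθ/(1+k) and the required friction f = kMg sinθ/(1+k).
With N = Mg cosθ, the no-slip condition f ≤ μN gives μ_min = f/N = k tanθ/(1+k).
μ_min = (2/3) × tan19.6° / 1.667 ≈ 0.142.

μ_min ≈ 0.142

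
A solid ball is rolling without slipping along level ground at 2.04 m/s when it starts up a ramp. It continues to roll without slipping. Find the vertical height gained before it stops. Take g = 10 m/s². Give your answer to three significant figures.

With I = (2/5)MR², the ratio k = I/(MR²) is 0.4.
Since it rolls without slipping, ω = v/R and KE = ½Mv² + ½Iω² = ½(1+k)Mv² = (7/10)Mv².
All of this converts to potential energy at the highest point: (7/10)Mv₀² = Mgh.
Thus h = (1+k)v₀²/(2g) = 1.4 × 2.04² / (2 × 10) ≈ 0.291 m.

h ≈ 0.291 m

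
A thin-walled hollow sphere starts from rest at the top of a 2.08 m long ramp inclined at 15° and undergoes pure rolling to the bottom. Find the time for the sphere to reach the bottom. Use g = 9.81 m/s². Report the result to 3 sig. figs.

t ≈ 1.65 s

The moment of inertia is (2/3)MR², giving k ≡ I/(MR²) = 2/3.
Translational: Mg sinθ − f = Ma. Rotational about the CM: fR = Iα = kMRa, so f = kMa.
Hence a = g sinθ/(1+k) = 9.81×sin15°/1.667 = 1.523 m/s².
Starting from rest, L = ½at², so t = √(2L/a) = √(2×2.08/1.523) ≈ 1.65 s.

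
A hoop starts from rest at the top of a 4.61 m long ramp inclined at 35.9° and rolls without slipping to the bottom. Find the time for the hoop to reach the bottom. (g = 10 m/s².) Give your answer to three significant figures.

t ≈ 1.77 s

With I = MR², the ratio k = I/(MR²) is 1.
Newton's second law down the slope: Mg sinθ − f = Ma. The torque equation fR = Iα (with α = a/R) gives f = kMa.
Hence a = g sinθ/(1+k) = 10×sin35.9°/2 = 2.932 m/s².
With constant a from rest, t = √(2L/a) = √(2·4.61/2.932) ≈ 1.77 s.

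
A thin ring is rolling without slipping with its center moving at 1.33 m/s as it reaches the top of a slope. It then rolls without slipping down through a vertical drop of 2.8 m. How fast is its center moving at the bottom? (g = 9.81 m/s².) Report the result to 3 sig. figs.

For this body I = MR², i.e. k = I/(MR²) = 1.
Rolling without slipping gives ω = v/R, so the total kinetic energy is ½Mv² + ½Iω² = ½(1+k)Mv² = Mv².
Energy conservation: Mv₀² + Mgh = Mv², so v² = v₀² + 2gh/(1+k).
v = √(1.33² + 2×9.81×2.8/2) = √29.24 ≈ 5.41 m/s.

v ≈ 5.41 m/s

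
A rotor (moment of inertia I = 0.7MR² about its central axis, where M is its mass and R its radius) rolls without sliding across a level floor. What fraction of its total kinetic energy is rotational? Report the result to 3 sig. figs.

fraction ≈ 0.412

Here I = 0.7MR², so the shape factor k = I/(MR²) = 0.7.
Since ω = v/R, the translational part is ½Mv² and the rotational part is ½I(v/R)² = ½kMv²; the total is ½(1+k)Mv².
The rotational fraction is therefore k/(1+k) = 0.7/1.7 ≈ 0.412.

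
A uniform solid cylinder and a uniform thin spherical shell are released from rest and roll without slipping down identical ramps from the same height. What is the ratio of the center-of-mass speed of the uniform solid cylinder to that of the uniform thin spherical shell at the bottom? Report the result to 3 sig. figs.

Each satisfies Mgh = ½(1+k)Mv² with k = I/(MR²), so v ∝ 1/√(1+k).
For the uniform solid cylinder k = 0.5; for the uniform thin spherical shell k = 2/3.
v₁/v₂ = √((1+k₂)/(1+k₁)) = √(1.667/1.5) ≈ 1.05.

v_ratio ≈ 1.05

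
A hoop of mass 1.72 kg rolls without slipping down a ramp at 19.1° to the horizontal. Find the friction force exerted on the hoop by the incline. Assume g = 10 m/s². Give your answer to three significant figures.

f ≈ 2.81 N

With I = MR², the ratio k = I/(MR²) is 1.
Newton's second law down the slope: Mg sinθ − f = Ma. The torque equation fR = Iα (with α = a/R) gives f = kMa.
Combining, a = g sinθ/(1+k) and f = kMa = kMg sinθ/(1+k).
f = 1 × 1.72 × 10 × sin19.1° / 2 ≈ 2.81 N.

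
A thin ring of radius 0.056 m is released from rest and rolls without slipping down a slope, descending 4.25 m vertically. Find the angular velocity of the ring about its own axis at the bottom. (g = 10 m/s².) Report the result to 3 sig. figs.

For this body I = MR², i.e. k = I/(MR²) = 1.
Rolling without slipping gives ω = v/R, so the total kinetic energy is ½Mv² + ½Iω² = ½(1+k)Mv² = Mv².
Energy conservation Mgh = ½(1+k)Mv² gives v = √(2gh/(1+k)) = √(2 × 10 × 4.25 / 2) = 6.519 m/s.
The angular speed follows from ω = v/R = 6.519/0.056 ≈ 116 rad/s.

ω ≈ 116 rad/s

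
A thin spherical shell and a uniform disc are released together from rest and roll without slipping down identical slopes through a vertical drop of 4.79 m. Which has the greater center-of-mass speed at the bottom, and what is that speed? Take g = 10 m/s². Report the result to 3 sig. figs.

the uniform disc, at v ≈ 7.99 m/s

For rolling without slipping, Mgh = ½(1+k)Mv² where k = I/(MR²), so v = √(2gh/(1+k)).
Thin spherical shell: k = 2/3, giving v = √(2×10×4.79/1.667) = 7.582 m/s.
Uniform disc: k = 0.5, giving v = √(2×10×4.79/1.5) = 7.992 m/s.
The smaller k wins: the uniform disc, at ≈ 7.99 m/s.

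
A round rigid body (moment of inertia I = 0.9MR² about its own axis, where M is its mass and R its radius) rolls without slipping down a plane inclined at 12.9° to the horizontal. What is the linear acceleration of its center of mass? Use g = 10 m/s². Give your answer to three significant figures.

With I = 0.9MR², the ratio k = I/(MR²) is 0.9.
Along the incline Mg sinθ − f = Ma, and torque about the center fR = Iα = kMR²(a/R) gives f = kMa.
Eliminating f: Mg sinθ = (1+k)Ma, so a = g sinθ/(1+k) = 10 × sin12.9° / 1.9 ≈ 1.18 m/s².

a ≈ 1.18 m/s²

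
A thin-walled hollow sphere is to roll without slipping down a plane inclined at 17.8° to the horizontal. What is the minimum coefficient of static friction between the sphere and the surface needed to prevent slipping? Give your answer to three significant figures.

μ_min ≈ 0.128

For this body I = (2/3)MR², i.e. k = I/(MR²) = 2/3.
Along the incline Mg sinθ − f = Ma, and torque about the center fR = Iα = kMR²(a/R) gives f = kMa.
These give a = g sinθ/(1+k) and the required friction f = kMg sinθ/(1+k).
The normal force is N = Mg cosθ, so μ_min = f/N = k tanθ/(1+k).
μ_min = (2/3) × tan17.8° / 1.667 ≈ 0.128.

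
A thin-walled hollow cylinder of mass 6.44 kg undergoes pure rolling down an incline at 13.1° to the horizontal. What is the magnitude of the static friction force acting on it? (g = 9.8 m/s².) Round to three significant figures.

For this body I = MR², i.e. k = I/(MR²) = 1.
Translational: Mg sinθ − f = Ma. Rotational about the CM: fR = Iα = kMRa, so f = kMa.
Combining, a = g sinθ/(1+k) and f = kMa = kMg sinθ/(1+k).
f = 1 × 6.44 × 9.8 × sin13.1° / 2 ≈ 7.15 N.

f ≈ 7.15 N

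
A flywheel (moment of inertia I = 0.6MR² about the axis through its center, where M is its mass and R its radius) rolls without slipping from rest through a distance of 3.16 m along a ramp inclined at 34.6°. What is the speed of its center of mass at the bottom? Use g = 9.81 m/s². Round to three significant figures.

v ≈ 4.69 m/s

For this body I = 0.6MR², i.e. k = I/(MR²) = 0.6.
Rolling without slipping gives ω = v/R, so the total kinetic energy is ½Mv² + ½Iω² = ½(1+k)Mv² = (4/5)Mv².
The vertical drop is h = L sinθ = 3.16 × sin34.6° = 1.794 m.
Setting Mgh = (4/5)Mv² gives v = √(2gh/(1+k)) = √(2·9.81·1.794/1.6) ≈ 4.69 m/s.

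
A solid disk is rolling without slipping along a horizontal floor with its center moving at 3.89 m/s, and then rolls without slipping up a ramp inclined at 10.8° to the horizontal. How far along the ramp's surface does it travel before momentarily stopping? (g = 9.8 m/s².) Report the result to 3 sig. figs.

d ≈ 6.18 m

For this body I = (1/2)MR², i.e. k = I/(MR²) = 0.5.
Since it rolls without slipping, ω = v/R and KE = ½Mv² + ½Iω² = ½(1+k)Mv² = (3/4)Mv².
Setting this equal to Mgh gives the vertical rise h = (1+k)v₀²/(2g) = 1.5×3.89²/(2×9.8) = 1.158 m.
Along the incline, d = h/sinθ = 1.158/sin10.8° ≈ 6.18 m.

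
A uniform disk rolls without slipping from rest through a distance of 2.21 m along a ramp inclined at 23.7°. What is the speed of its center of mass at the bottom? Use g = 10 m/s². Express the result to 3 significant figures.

v ≈ 3.44 m/s

For this body I = (1/2)MR², i.e. k = I/(MR²) = 0.5.
The rolling condition ω = v/R makes the rotational term ½I(v/R)² = ½kMv², so KE_total = ½(1+k)Mv² = (3/4)Mv².
The vertical drop is h = L sinθ = 2.21 × sin23.7° = 0.8883 m.
Setting Mgh = (3/4)Mv² gives v = √(2gh/(1+k)) = √(2·10·0.8883/1.5) ≈ 3.44 m/s.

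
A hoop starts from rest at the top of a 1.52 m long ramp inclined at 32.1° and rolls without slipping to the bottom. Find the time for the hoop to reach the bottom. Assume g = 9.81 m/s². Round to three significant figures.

t ≈ 1.08 s

For this body I = MR², i.e. k = I/(MR²) = 1.
Along the incline Mg sinθ − f = Ma, and torque about the center fR = Iα = kMR²(a/R) gives f = kMa.
Hence a = g sinθ/(1+k) = 9.81×sin32.1°/2 = 2.607 m/s².
Starting from rest, L = ½at², so t = √(2L/a) = √(2×1.52/2.607) ≈ 1.08 s.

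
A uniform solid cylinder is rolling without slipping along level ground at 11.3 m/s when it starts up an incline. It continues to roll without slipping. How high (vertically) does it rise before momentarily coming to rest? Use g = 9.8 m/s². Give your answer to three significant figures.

With I = (1/2)MR², the ratio k = I/(MR²) is 0.5.
Rolling without slipping gives ω = v/R, so the total kinetic energy is ½Mv² + ½Iω² = ½(1+k)Mv² = (3/4)Mv².
All of this converts to potential energy at the highest point: (3/4)Mv₀² = Mgh.
Thus h = (1+k)v₀²/(2g) = 1.5 × 11.3² / (2 × 9.8) ≈ 9.77 m.

h ≈ 9.77 m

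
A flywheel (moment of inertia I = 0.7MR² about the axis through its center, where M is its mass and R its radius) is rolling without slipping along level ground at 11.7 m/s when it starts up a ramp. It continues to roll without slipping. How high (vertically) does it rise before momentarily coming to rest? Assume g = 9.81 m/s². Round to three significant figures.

For this body I = 0.7MR², i.e. k = I/(MR²) = 0.7.
The rolling condition ω = v/R makes the rotational term ½I(v/R)² = ½kMv², so KE_total = ½(1+k)Mv² = (17/20)Mv².
At the top the kinetic energy is zero, so (17/20)Mv₀² = Mgh.
Thus h = (1+k)v₀²/(2g) = 1.7 × 11.7² / (2 × 9.81) ≈ 11.9 m.

h ≈ 11.9 m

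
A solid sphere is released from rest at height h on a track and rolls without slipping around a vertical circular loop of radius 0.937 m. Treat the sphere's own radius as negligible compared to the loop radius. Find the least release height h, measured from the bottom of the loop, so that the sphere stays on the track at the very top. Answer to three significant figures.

With I = (2/5)MR², the ratio k = I/(MR²) is 0.4.
At the top of the loop, the minimum-contact condition is Mg = Mv_top²/r, so v_top² = gr.
With ω = v/R, the kinetic energy at speed v is ½(1+k)Mv² = (7/10)Mv².
Energy conservation from release (height h) to the top (height 2r): Mgh = Mg(2r) + (7/10)M·gr.
Thus h_min = 2r + (1+k)r/2 = r(2 + 1.4/2) = 0.937 × 2.7 ≈ 2.53 m.

h_min ≈ 2.53 m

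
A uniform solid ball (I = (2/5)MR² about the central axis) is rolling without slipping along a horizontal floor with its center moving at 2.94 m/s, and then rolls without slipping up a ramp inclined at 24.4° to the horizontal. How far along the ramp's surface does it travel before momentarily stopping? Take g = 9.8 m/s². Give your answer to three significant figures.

For this body I = (2/5)MR², i.e. k = I/(MR²) = 0.4.
Since it rolls without slipping, ω = v/R and KE = ½Mv² + ½Iω² = ½(1+k)Mv² = (7/10)Mv².
Setting this equal to Mgh gives the vertical rise h = (1+k)v₀²/(2g) = 1.4×2.94²/(2×9.8) = 0.6174 m.
The distance along the slope is d = h/sinθ = 0.6174/sin24.4° ≈ 1.49 m.

d ≈ 1.49 m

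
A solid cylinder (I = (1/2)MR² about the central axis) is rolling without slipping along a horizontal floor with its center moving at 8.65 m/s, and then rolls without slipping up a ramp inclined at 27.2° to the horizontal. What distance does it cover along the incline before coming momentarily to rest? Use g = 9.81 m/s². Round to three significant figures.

d ≈ 12.5 m

Here I = (1/2)MR², so the shape factor k = I/(MR²) = 0.5.
The rolling condition ω = v/R makes the rotational term ½I(v/R)² = ½kMv², so KE_total = ½(1+k)Mv² = (3/4)Mv².
Setting this equal to Mgh gives the vertical rise h = (1+k)v₀²/(2g) = 1.5×8.65²/(2×9.81) = 5.72 m.
Along the incline, d = h/sinθ = 5.72/sin27.2° ≈ 12.5 m.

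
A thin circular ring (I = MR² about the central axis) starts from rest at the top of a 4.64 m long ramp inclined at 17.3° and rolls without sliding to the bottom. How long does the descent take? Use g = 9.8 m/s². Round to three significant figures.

The moment of inertia is MR², giving k ≡ I/(MR²) = 1.
Along the incline Mg sinθ − f = Ma, and torque about the center fR = Iα = kMR²(a/R) gives f = kMa.
Hence a = g sinθ/(1+k) = 9.8×sin17.3°/2 = 1.457 m/s².
Starting from rest, L = ½at², so t = √(2L/a) = √(2×4.64/1.457) ≈ 2.52 s.

t ≈ 2.52 s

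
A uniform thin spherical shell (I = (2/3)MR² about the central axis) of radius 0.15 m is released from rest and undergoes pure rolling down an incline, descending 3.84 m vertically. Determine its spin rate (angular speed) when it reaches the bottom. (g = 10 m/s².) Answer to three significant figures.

ω ≈ 45.3 rad/s

Here I = (2/3)MR², so the shape factor k = I/(MR²) = 2/3.
The rolling condition ω = v/R makes the rotational term ½I(v/R)² = ½kMv², so KE_total = ½(1+k)Mv² = (5/6)Mv².
Energy conservation Mgh = ½(1+k)Mv² gives v = √(2gh/(1+k)) = √(2 × 10 × 3.84 / 1.667) = 6.788 m/s.
The angular speed follows from ω = v/R = 6.788/0.15 ≈ 45.3 rad/s.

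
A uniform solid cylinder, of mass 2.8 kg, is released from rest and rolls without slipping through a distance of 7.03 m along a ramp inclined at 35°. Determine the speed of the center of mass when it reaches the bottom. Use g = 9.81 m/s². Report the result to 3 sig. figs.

For this body I = (1/2)MR², i.e. k = I/(MR²) = 0.5.
Rolling without slipping gives ω = v/R, so the total kinetic energy is ½Mv² + ½Iω² = ½(1+k)Mv² = (3/4)Mv².
The vertical drop is h = L sinθ = 7.03 × sin35° = 4.032 m.
Energy conservation: Mgh = (3/4)Mv², so v = √(2gh/(1+k)) = √(2 × 9.81 × 4.032 / 1.5) ≈ 7.26 m/s.

v ≈ 7.26 m/s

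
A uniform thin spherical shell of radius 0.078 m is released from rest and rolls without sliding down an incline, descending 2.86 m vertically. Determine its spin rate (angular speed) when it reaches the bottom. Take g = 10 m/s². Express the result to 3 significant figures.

The moment of inertia is (2/3)MR², giving k ≡ I/(MR²) = 2/3.
The rolling condition ω = v/R makes the rotational term ½I(v/R)² = ½kMv², so KE_total = ½(1+k)Mv² = (5/6)Mv².
Energy conservation Mgh = ½(1+k)Mv² gives v = √(2gh/(1+k)) = √(2 × 10 × 2.86 / 1.667) = 5.858 m/s.
Then ω = v/R = 5.858 / 0.078 ≈ 75.1 rad/s.

ω ≈ 75.1 rad/s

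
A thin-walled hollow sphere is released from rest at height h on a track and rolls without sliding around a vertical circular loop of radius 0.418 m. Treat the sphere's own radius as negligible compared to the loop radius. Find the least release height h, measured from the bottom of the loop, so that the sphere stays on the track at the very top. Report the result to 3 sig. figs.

Here I = (2/3)MR², so the shape factor k = I/(MR²) = 2/3.
At the top, contact is just lost when gravity alone supplies the centripetal force: Mg = Mv_top²/r, i.e. v_top² = gr.
With ω = v/R, the kinetic energy at speed v is ½(1+k)Mv² = (5/6)Mv².
Energy conservation from release (height h) to the top (height 2r): Mgh = Mg(2r) + (5/6)M·gr.
Thus h_min = 2r + (1+k)r/2 = r(2 + 1.667/2) = 0.418 × 2.833 ≈ 1.18 m.

h_min ≈ 1.18 m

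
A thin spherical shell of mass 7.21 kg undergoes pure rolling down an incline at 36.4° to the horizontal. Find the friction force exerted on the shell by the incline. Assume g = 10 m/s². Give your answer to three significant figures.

For this body I = (2/3)MR², i.e. k = I/(MR²) = 2/3.
Translational: Mg sinθ − f = Ma. Rotational about the CM: fR = Iα = kMRa, so f = kMa.
Combining, a = g sinθ/(1+k) and f = kMa = kMg sinθ/(1+k).
f = (2/3) × 7.21 × 10 × sin36.4° / 1.667 ≈ 17.1 N.

f ≈ 17.1 N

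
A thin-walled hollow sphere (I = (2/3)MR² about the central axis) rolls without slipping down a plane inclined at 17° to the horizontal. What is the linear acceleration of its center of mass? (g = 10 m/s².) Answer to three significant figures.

a ≈ 1.75 m/s²

Here I = (2/3)MR², so the shape factor k = I/(MR²) = 2/3.
Translational: Mg sinθ − f = Ma. Rotational about the CM: fR = Iα = kMRa, so f = kMa.
Eliminating f: Mg sinθ = (1+k)Ma, so a = g sinθ/(1+k) = 10 × sin17° / 1.667 ≈ 1.75 m/s².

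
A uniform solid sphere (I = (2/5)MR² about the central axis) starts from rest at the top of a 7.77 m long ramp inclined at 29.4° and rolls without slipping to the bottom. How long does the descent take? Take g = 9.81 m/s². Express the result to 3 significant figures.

t ≈ 2.13 s

The moment of inertia is (2/5)MR², giving k ≡ I/(MR²) = 0.4.
Translational: Mg sinθ − f = Ma. Rotational about the CM: fR = Iα = kMRa, so f = kMa.
Hence a = g sinθ/(1+k) = 9.81×sin29.4°/1.4 = 3.44 m/s².
Starting from rest, L = ½at², so t = √(2L/a) = √(2×7.77/3.44) ≈ 2.13 s.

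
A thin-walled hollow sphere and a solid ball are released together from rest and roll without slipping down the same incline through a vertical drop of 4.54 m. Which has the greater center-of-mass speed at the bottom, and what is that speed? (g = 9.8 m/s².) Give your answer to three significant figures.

the solid ball, at v ≈ 7.97 m/s

For rolling without slipping, Mgh = ½(1+k)Mv² where k = I/(MR²), so v = √(2gh/(1+k)).
Thin-walled hollow sphere: k = 2/3, giving v = √(2×9.8×4.54/1.667) = 7.307 m/s.
Solid ball: k = 0.4, giving v = √(2×9.8×4.54/1.4) = 7.972 m/s.
The smaller k wins: the solid ball, at ≈ 7.97 m/s.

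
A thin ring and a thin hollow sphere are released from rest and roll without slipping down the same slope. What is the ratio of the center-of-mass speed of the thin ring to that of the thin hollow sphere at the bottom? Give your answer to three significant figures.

Each satisfies Mgh = ½(1+k)Mv² with k = I/(MR²), so v ∝ 1/√(1+k).
For the thin ring k = 1; for the thin hollow sphere k = 2/3.
v₁/v₂ = √((1+k₂)/(1+k₁)) = √(1.667/2) ≈ 0.913.

v_ratio ≈ 0.913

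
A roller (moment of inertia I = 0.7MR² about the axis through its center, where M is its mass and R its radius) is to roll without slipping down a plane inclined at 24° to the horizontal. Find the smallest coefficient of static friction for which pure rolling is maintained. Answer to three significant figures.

The moment of inertia is 0.7MR², giving k ≡ I/(MR²) = 0.7.
Newton's second law down the slope: Mg sinθ − f = Ma. The torque equation fR = Iα (with α = a/R) gives f = kMa.
These give a = g sinθ/(1+k) and the required friction f = kMg sinθ/(1+k).
The normal force is N = Mg cosθ, so μ_min = f/N = k tanθ/(1+k).
μ_min = 0.7 × tan24° / 1.7 ≈ 0.183.

μ_min ≈ 0.183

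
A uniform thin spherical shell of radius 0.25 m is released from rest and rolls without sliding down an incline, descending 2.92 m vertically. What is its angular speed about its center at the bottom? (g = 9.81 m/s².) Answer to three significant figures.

Here I = (2/3)MR², so the shape factor k = I/(MR²) = 2/3.
The rolling condition ω = v/R makes the rotational term ½I(v/R)² = ½kMv², so KE_total = ½(1+k)Mv² = (5/6)Mv².
Energy conservation Mgh = ½(1+k)Mv² gives v = √(2gh/(1+k)) = √(2 × 9.81 × 2.92 / 1.667) = 5.863 m/s.
Then ω = v/R = 5.863 / 0.25 ≈ 23.5 rad/s.

ω ≈ 23.5 rad/s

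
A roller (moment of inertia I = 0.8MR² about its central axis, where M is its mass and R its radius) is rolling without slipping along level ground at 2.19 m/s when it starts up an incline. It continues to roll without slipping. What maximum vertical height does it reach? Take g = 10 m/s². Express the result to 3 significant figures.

Here I = 0.8MR², so the shape factor k = I/(MR²) = 0.8.
Pure rolling means v = ωR; then KE = ½Mv² + ½I(v/R)² = ½(1+k)Mv² = (9/10)Mv².
All of this converts to potential energy at the highest point: (9/10)Mv₀² = Mgh.
Thus h = (1+k)v₀²/(2g) = 1.8 × 2.19² / (2 × 10) ≈ 0.432 m.

h ≈ 0.432 m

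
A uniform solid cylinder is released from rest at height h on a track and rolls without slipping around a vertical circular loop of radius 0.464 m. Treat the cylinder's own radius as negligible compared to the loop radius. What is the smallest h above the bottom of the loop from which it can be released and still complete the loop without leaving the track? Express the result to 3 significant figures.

h_min ≈ 1.28 m

For this body I = (1/2)MR², i.e. k = I/(MR²) = 0.5.
At the top, contact is just lost when gravity alone supplies the centripetal force: Mg = Mv_top²/r, i.e. v_top² = gr.
With ω = v/R, the kinetic energy at speed v is ½(1+k)Mv² = (3/4)Mv².
Energy conservation from release (height h) to the top (height 2r): Mgh = Mg(2r) + (3/4)M·gr.
Thus h_min = 2r + (1+k)r/2 = r(2 + 1.5/2) = 0.464 × 2.75 ≈ 1.28 m.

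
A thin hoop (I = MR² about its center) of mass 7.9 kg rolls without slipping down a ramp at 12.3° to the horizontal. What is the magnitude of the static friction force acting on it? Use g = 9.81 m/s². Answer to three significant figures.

Here I = MR², so the shape factor k = I/(MR²) = 1.
Translational: Mg sinθ − f = Ma. Rotational about the CM: fR = Iα = kMRa, so f = kMa.
Combining, a = g sinθ/(1+k) and f = kMa = kMg sinθ/(1+k).
f = 1 × 7.9 × 9.81 × sin12.3° / 2 ≈ 8.25 N.

f ≈ 8.25 N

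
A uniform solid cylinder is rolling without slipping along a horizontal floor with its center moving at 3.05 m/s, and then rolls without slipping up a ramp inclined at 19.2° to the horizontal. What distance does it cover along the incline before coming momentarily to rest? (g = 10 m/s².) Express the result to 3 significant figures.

The moment of inertia is (1/2)MR², giving k ≡ I/(MR²) = 0.5.
Rolling without slipping gives ω = v/R, so the total kinetic energy is ½Mv² + ½Iω² = ½(1+k)Mv² = (3/4)Mv².
Setting this equal to Mgh gives the vertical rise h = (1+k)v₀²/(2g) = 1.5×3.05²/(2×10) = 0.6977 m.
Along the incline, d = h/sinθ = 0.6977/sin19.2° ≈ 2.12 m.

d ≈ 2.12 m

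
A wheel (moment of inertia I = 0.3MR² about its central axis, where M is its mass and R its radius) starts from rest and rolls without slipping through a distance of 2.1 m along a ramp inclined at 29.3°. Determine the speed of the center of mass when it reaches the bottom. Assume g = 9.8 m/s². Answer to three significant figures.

v ≈ 3.94 m/s

The moment of inertia is 0.3MR², giving k ≡ I/(MR²) = 0.3.
Rolling without slipping gives ω = v/R, so the total kinetic energy is ½Mv² + ½Iω² = ½(1+k)Mv² = (13/20)Mv².
The vertical drop is h = L sinθ = 2.1 × sin29.3° = 1.028 m.
Energy conservation: Mgh = (13/20)Mv², so v = √(2gh/(1+k)) = √(2 × 9.8 × 1.028 / 1.3) ≈ 3.94 m/s.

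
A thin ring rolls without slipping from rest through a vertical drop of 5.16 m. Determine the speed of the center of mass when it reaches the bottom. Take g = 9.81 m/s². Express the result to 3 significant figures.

The moment of inertia is MR², giving k ≡ I/(MR²) = 1.
Rolling without slipping gives ω = v/R, so the total kinetic energy is ½Mv² + ½Iω² = ½(1+k)Mv² = Mv².
Setting Mgh = Mv² gives v = √(2gh/(1+k)) = √(2·9.81·5.16/2) ≈ 7.11 m/s.

v ≈ 7.11 m/s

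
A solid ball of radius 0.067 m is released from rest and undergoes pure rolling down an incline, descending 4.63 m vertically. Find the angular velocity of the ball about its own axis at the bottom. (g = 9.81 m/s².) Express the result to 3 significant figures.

ω ≈ 120 rad/s

Here I = (2/5)MR², so the shape factor k = I/(MR²) = 0.4.
Pure rolling means v = ωR; then KE = ½Mv² + ½I(v/R)² = ½(1+k)Mv² = (7/10)Mv².
Energy conservation Mgh = ½(1+k)Mv² gives v = √(2gh/(1+k)) = √(2 × 9.81 × 4.63 / 1.4) = 8.055 m/s.
The angular speed follows from ω = v/R = 8.055/0.067 ≈ 120 rad/s.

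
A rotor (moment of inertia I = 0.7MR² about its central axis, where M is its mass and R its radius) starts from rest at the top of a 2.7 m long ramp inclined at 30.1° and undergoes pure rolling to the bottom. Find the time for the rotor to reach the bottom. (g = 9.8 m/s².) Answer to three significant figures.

With I = 0.7MR², the ratio k = I/(MR²) is 0.7.
Translational: Mg sinθ − f = Ma. Rotational about the CM: fR = Iα = kMRa, so f = kMa.
Hence a = g sinθ/(1+k) = 9.8×sin30.1°/1.7 = 2.891 m/s².
With constant a from rest, t = √(2L/a) = √(2·2.7/2.891) ≈ 1.37 s.

t ≈ 1.37 s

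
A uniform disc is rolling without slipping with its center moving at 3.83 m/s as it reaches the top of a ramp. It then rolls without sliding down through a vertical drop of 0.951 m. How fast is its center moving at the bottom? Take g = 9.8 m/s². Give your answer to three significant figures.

Here I = (1/2)MR², so the shape factor k = I/(MR²) = 0.5.
Rolling without slipping gives ω = v/R, so the total kinetic energy is ½Mv² + ½Iω² = ½(1+k)Mv² = (3/4)Mv².
Energy conservation: (3/4)Mv₀² + Mgh = (3/4)Mv², so v² = v₀² + 2gh/(1+k).
v = √(3.83² + 2×9.8×0.951/1.5) = √27.1 ≈ 5.21 m/s.

v ≈ 5.21 m/s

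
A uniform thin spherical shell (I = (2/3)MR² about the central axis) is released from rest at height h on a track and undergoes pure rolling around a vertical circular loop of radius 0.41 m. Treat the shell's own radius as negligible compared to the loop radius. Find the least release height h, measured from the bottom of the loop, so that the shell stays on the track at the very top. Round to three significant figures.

Here I = (2/3)MR², so the shape factor k = I/(MR²) = 2/3.
At the top of the loop, the minimum-contact condition is Mg = Mv_top²/r, so v_top² = gr.
With ω = v/R, the kinetic energy at speed v is ½(1+k)Mv² = (5/6)Mv².
Energy conservation from release (height h) to the top (height 2r): Mgh = Mg(2r) + (5/6)M·gr.
Thus h_min = 2r + (1+k)r/2 = r(2 + 1.667/2) = 0.41 × 2.833 ≈ 1.16 m.

h_min ≈ 1.16 m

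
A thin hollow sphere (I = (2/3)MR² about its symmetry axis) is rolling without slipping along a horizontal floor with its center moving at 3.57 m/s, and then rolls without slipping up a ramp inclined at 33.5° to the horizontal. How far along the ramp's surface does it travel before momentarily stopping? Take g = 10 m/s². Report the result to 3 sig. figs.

With I = (2/3)MR², the ratio k = I/(MR²) is 2/3.
Pure rolling means v = ωR; then KE = ½Mv² + ½I(v/R)² = ½(1+k)Mv² = (5/6)Mv².
Setting this equal to Mgh gives the vertical rise h = (1+k)v₀²/(2g) = 1.667×3.57²/(2×10) = 1.062 m.
The distance along the slope is d = h/sinθ = 1.062/sin33.5° ≈ 1.92 m.

d ≈ 1.92 m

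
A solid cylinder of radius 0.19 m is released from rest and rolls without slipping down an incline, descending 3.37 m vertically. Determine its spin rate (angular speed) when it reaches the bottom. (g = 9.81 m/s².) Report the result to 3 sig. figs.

With I = (1/2)MR², the ratio k = I/(MR²) is 0.5.
Rolling without slipping gives ω = v/R, so the total kinetic energy is ½Mv² + ½Iω² = ½(1+k)Mv² = (3/4)Mv².
Energy conservation Mgh = ½(1+k)Mv² gives v = √(2gh/(1+k)) = √(2 × 9.81 × 3.37 / 1.5) = 6.639 m/s.
Then ω = v/R = 6.639 / 0.19 ≈ 34.9 rad/s.

ω ≈ 34.9 rad/s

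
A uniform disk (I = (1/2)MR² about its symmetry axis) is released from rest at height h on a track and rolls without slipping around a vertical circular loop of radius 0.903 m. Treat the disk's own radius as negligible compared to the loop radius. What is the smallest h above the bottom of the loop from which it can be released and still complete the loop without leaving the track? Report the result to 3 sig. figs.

h_min ≈ 2.48 m

For this body I = (1/2)MR², i.e. k = I/(MR²) = 0.5.
At the top, contact is just lost when gravity alone supplies the centripetal force: Mg = Mv_top²/r, i.e. v_top² = gr.
With ω = v/R, the kinetic energy at speed v is ½(1+k)Mv² = (3/4)Mv².
Energy conservation from release (height h) to the top (height 2r): Mgh = Mg(2r) + (3/4)M·gr.
Thus h_min = 2r + (1+k)r/2 = r(2 + 1.5/2) = 0.903 × 2.75 ≈ 2.48 m.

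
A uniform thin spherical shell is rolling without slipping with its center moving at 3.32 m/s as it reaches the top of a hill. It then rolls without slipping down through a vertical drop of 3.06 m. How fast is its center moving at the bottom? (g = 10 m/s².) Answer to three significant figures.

Here I = (2/3)MR², so the shape factor k = I/(MR²) = 2/3.
Pure rolling means v = ωR; then KE = ½Mv² + ½I(v/R)² = ½(1+k)Mv² = (5/6)Mv².
Energy conservation: (5/6)Mv₀² + Mgh = (5/6)Mv², so v² = v₀² + 2gh/(1+k).
v = √(3.32² + 2×10×3.06/1.667) = √47.74 ≈ 6.91 m/s.

v ≈ 6.91 m/s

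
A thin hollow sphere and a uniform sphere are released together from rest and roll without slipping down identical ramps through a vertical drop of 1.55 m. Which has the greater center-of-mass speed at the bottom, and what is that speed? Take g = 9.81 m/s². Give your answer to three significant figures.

the uniform sphere, at v ≈ 4.66 m/s

For rolling without slipping, Mgh = ½(1+k)Mv² where k = I/(MR²), so v = √(2gh/(1+k)).
Thin hollow sphere: k = 2/3, giving v = √(2×9.81×1.55/1.667) = 4.272 m/s.
Uniform sphere: k = 0.4, giving v = √(2×9.81×1.55/1.4) = 4.661 m/s.
The smaller k wins: the uniform sphere, at ≈ 4.66 m/s.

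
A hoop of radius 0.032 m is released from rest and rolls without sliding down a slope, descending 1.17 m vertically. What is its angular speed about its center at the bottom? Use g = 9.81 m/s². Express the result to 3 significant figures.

ω ≈ 106 rad/s

Here I = MR², so the shape factor k = I/(MR²) = 1.
The rolling condition ω = v/R makes the rotational term ½I(v/R)² = ½kMv², so KE_total = ½(1+k)Mv² = Mv².
Energy conservation Mgh = ½(1+k)Mv² gives v = √(2gh/(1+k)) = √(2 × 9.81 × 1.17 / 2) = 3.388 m/s.
Then ω = v/R = 3.388 / 0.032 ≈ 106 rad/s.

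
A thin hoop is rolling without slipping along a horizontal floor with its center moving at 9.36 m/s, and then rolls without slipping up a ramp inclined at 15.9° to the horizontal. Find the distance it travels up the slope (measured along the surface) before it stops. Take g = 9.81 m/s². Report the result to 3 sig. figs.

With I = MR², the ratio k = I/(MR²) is 1.
The rolling condition ω = v/R makes the rotational term ½I(v/R)² = ½kMv², so KE_total = ½(1+k)Mv² = Mv².
Setting this equal to Mgh gives the vertical rise h = (1+k)v₀²/(2g) = 2×9.36²/(2×9.81) = 8.931 m.
Along the incline, d = h/sinθ = 8.931/sin15.9° ≈ 32.6 m.

d ≈ 32.6 m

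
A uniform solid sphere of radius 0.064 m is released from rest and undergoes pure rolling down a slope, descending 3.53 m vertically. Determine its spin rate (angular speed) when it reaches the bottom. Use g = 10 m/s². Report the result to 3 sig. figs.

ω ≈ 111 rad/s

With I = (2/5)MR², the ratio k = I/(MR²) is 0.4.
Pure rolling means v = ωR; then KE = ½Mv² + ½I(v/R)² = ½(1+k)Mv² = (7/10)Mv².
Energy conservation Mgh = ½(1+k)Mv² gives v = √(2gh/(1+k)) = √(2 × 10 × 3.53 / 1.4) = 7.101 m/s.
Then ω = v/R = 7.101 / 0.064 ≈ 111 rad/s.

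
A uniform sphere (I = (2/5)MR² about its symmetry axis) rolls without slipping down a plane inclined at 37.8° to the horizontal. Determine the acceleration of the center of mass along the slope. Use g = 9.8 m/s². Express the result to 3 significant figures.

a ≈ 4.29 m/s²

The moment of inertia is (2/5)MR², giving k ≡ I/(MR²) = 0.4.
Along the incline Mg sinθ − f = Ma, and torque about the center fR = Iα = kMR²(a/R) gives f = kMa.
Eliminating f: Mg sinθ = (1+k)Ma, so a = g sinθ/(1+k) = 9.8 × sin37.8° / 1.4 ≈ 4.29 m/s².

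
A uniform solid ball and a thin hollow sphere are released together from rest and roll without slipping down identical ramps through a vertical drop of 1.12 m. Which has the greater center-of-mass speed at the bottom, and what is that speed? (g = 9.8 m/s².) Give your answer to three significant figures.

the uniform solid ball, at v ≈ 3.96 m/s

For rolling without slipping, Mgh = ½(1+k)Mv² where k = I/(MR²), so v = √(2gh/(1+k)).
Uniform solid ball: k = 0.4, giving v = √(2×9.8×1.12/1.4) = 3.96 m/s.
Thin hollow sphere: k = 2/3, giving v = √(2×9.8×1.12/1.667) = 3.629 m/s.
The smaller k wins: the uniform solid ball, at ≈ 3.96 m/s.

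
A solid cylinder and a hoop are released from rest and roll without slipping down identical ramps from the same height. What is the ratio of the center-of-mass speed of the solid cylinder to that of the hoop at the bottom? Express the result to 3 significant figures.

Each satisfies Mgh = ½(1+k)Mv² with k = I/(MR²), so v ∝ 1/√(1+k).
For the solid cylinder k = 0.5; for the hoop k = 1.
v₁/v₂ = √((1+k₂)/(1+k₁)) = √(2/1.5) ≈ 1.15.

v_ratio ≈ 1.15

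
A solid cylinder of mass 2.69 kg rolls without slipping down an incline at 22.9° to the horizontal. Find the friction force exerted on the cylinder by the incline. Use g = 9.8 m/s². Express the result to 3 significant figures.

With I = (1/2)MR², the ratio k = I/(MR²) is 0.5.
Translational: Mg sinθ − f = Ma. Rotational about the CM: fR = Iα = kMRa, so f = kMa.
Combining, a = g sinθ/(1+k) and f = kMa = kMg sinθ/(1+k).
f = 0.5 × 2.69 × 9.8 × sin22.9° / 1.5 ≈ 3.42 N.

f ≈ 3.42 N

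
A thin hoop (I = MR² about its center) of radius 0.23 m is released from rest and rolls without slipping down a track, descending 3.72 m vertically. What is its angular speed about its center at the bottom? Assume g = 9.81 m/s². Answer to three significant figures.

ω ≈ 26.3 rad/s

Here I = MR², so the shape factor k = I/(MR²) = 1.
Since it rolls without slipping, ω = v/R and KE = ½Mv² + ½Iω² = ½(1+k)Mv² = Mv².
Energy conservation Mgh = ½(1+k)Mv² gives v = √(2gh/(1+k)) = √(2 × 9.81 × 3.72 / 2) = 6.041 m/s.
The angular speed follows from ω = v/R = 6.041/0.23 ≈ 26.3 rad/s.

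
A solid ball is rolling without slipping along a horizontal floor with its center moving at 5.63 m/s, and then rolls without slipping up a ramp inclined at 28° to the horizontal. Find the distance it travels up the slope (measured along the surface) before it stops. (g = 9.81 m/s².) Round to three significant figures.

The moment of inertia is (2/5)MR², giving k ≡ I/(MR²) = 0.4.
Pure rolling means v = ωR; then KE = ½Mv² + ½I(v/R)² = ½(1+k)Mv² = (7/10)Mv².
Setting this equal to Mgh gives the vertical rise h = (1+k)v₀²/(2g) = 1.4×5.63²/(2×9.81) = 2.262 m.
Along the incline, d = h/sinθ = 2.262/sin28° ≈ 4.82 m.

d ≈ 4.82 m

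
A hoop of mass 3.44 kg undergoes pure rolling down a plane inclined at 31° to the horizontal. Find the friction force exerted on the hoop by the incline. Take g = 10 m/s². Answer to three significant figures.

f ≈ 8.86 N

The moment of inertia is MR², giving k ≡ I/(MR²) = 1.
Along the incline Mg sinθ − f = Ma, and torque about the center fR = Iα = kMR²(a/R) gives f = kMa.
Combining, a = g sinθ/(1+k) and f = kMa = kMg sinθ/(1+k).
f = 1 × 3.44 × 10 × sin31° / 2 ≈ 8.86 N.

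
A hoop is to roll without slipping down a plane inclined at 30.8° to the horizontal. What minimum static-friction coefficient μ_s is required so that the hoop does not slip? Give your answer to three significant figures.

For this body I = MR², i.e. k = I/(MR²) = 1.
Translational: Mg sinθ − f = Ma. Rotational about the CM: fR = Iα = kMRa, so f = kMa.
These give a = g sinθ/(1+k) and the required friction f = kMg sinθ/(1+k).
With N = Mg cosθ, the no-slip condition f ≤ μN gives μ_min = f/N = k tanθ/(1+k).
μ_min = 1 × tan30.8° / 2 ≈ 0.298.

μ_min ≈ 0.298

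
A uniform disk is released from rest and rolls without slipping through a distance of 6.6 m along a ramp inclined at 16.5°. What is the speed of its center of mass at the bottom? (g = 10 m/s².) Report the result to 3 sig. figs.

v ≈ 5.00 m/s

The moment of inertia is (1/2)MR², giving k ≡ I/(MR²) = 0.5.
Pure rolling means v = ωR; then KE = ½Mv² + ½I(v/R)² = ½(1+k)Mv² = (3/4)Mv².
The vertical drop is h = L sinθ = 6.6 × sin16.5° = 1.875 m.
Energy conservation: Mgh = (3/4)Mv², so v = √(2gh/(1+k)) = √(2 × 10 × 1.875 / 1.5) ≈ 5.00 m/s.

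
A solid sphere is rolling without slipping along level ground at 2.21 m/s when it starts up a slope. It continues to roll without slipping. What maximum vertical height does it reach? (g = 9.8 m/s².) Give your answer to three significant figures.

For this body I = (2/5)MR², i.e. k = I/(MR²) = 0.4.
Pure rolling means v = ωR; then KE = ½Mv² + ½I(v/R)² = ½(1+k)Mv² = (7/10)Mv².
At the top the kinetic energy is zero, so (7/10)Mv₀² = Mgh.
Thus h = (1+k)v₀²/(2g) = 1.4 × 2.21² / (2 × 9.8) ≈ 0.349 m.

h ≈ 0.349 m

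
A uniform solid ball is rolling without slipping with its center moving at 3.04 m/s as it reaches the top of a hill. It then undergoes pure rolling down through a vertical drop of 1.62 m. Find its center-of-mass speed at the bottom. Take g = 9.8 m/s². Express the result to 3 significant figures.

v ≈ 5.65 m/s

The moment of inertia is (2/5)MR², giving k ≡ I/(MR²) = 0.4.
Pure rolling means v = ωR; then KE = ½Mv² + ½I(v/R)² = ½(1+k)Mv² = (7/10)Mv².
Energy conservation: (7/10)Mv₀² + Mgh = (7/10)Mv², so v² = v₀² + 2gh/(1+k).
v = √(3.04² + 2×9.8×1.62/1.4) = √31.92 ≈ 5.65 m/s.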